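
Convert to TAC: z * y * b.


Break into single-operator statements:
t1 = z * y
t2 = t1 * b


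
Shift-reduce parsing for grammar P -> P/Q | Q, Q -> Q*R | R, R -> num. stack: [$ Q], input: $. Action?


lookahead ∉ {*} so Q won't extend; reduce P -> Q
Action: reduce (P -> Q)


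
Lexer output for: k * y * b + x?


Scan left to right, longest-match per lexeme
Tokens: ID(k), OP(*), ID(y), OP(*), ID(b), OP(+), ID(x)


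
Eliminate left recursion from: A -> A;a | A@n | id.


Left-recursive alternatives: A;a, A@n; non-recursive: id
Introduce A': A -> idA', A' -> ;aA' | @nA' | ε


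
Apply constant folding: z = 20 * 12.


20 * 12 = 240 at compile time
Optimized: z = 240


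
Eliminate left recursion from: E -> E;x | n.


Left-recursive alternatives: E;x; non-recursive: n
Introduce E': E -> nE', E' -> ;xE' | ε


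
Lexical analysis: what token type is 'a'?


Pattern: letter/underscore followed by alphanumerics, not a keyword
Type: IDENTIFIER


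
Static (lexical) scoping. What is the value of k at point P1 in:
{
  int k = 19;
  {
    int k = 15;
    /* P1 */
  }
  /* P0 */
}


k declared in the same block as P1
k = 15


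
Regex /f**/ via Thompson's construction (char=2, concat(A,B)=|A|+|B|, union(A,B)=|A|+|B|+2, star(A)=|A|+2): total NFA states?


Syntax tree has 1 char leaf(s), 0 union(s), 2 star(s)
chars contribute 1×2 = 2; each union adds +2; each star adds +2
Total: 2 + 0 + 4 = 6 states


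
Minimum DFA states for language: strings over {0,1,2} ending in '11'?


Track the longest suffix of input matching a prefix of '11': 3 classes (prefixes of length 0..2)
Minimal DFA: 3 states


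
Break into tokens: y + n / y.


Scan left to right, longest-match per lexeme
Tokens: ID(y), OP(+), ID(n), OP(/), ID(y)


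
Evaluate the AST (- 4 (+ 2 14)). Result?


Evaluate inner: (+ 2 14) = 16
Evaluate root: (- 4 16) = -12
Result: -12


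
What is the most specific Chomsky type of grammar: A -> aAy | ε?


Single nonterminal LHS, but a^n y^n is not regular
Classification: Type 2 (Context-Free)


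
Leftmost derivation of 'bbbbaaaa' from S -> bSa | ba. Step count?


Derivation: S => bSa => bbSaa => bbbSaaa => bbbbaaaa
Steps: 4


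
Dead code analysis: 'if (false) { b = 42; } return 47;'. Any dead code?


condition is constant false, so the whole block is unreachable
Dead: 'if (false) { b = 42; }'


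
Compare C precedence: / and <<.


'/' is multiplicative (level 10); '<<' is shift (level 8)
Higher level binds tighter
'/' has higher precedence than '<<'


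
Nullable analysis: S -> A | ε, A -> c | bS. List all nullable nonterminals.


A nonterminal is nullable iff some alternative derives ε (directly, or every symbol in it is nullable)
Nullable: {S}


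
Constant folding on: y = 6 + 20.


6 + 20 = 26 at compile time
Optimized: y = 26


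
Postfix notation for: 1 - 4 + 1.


Left to right (same or higher precedence on left)
Postfix: 1 4 - 1 +


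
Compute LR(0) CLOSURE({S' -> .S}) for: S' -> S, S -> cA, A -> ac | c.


Start: S' -> .S
For each item with dot before a nonterminal B, add B -> .γ for every B-production
Closure: [S' -> .S, S -> .cA]


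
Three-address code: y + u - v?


Break into single-operator statements:
t1 = y + u
t2 = t1 - v


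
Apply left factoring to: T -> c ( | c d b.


Common prefix: 'c'
Factored: T -> c T', T' -> ( | d b


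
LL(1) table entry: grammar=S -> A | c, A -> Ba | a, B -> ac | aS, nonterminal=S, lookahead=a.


For [S, a]: 'a' ∈ FIRST(A)
Entry: S -> A


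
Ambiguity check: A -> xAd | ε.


balanced x^n…d^n: each string has a unique parse
Unambiguous


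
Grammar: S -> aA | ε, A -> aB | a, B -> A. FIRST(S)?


Per alternative of S: FIRST(aA) = {a}; FIRST(ε) = {ε}
FIRST(S) = {a, ε}


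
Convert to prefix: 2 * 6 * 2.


left-to-right (same/higher precedence on left): tree is (* (* 2 6) 2)
Prefix: * * 2 6 2


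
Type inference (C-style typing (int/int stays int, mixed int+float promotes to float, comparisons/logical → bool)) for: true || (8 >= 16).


Operand types: bool || bool
Rule: logical operators take bool operands and yield bool
Result type: bool


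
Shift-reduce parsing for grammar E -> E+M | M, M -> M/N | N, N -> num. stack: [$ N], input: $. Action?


'N' (not preceded by M/) is the handle for M -> N
Action: reduce (M -> N)


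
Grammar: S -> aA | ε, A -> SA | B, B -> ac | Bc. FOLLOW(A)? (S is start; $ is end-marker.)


$ ∈ FOLLOW(S). For each A -> αBβ: add FIRST(β)\{ε} to FOLLOW(B); if β nullable, add FOLLOW(A).
FOLLOW(A) = {$, a}


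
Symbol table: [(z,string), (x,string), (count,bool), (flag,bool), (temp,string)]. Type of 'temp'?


Lookup 'temp' → type string


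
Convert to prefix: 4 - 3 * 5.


'*' binds tighter: tree is (- 4 (* 3 5))
Prefix: - 4 * 3 5


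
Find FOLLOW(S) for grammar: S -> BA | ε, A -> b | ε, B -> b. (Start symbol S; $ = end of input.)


$ ∈ FOLLOW(S). For each A -> αBβ: add FIRST(β)\{ε} to FOLLOW(B); if β nullable, add FOLLOW(A).
FOLLOW(S) = {$}


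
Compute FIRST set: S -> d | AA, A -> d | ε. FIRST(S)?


Per alternative of S: FIRST(d) = {d}; FIRST(AA) = {d, ε}
FIRST(S) = {d, ε}


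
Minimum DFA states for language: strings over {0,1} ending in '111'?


Track the longest suffix of input matching a prefix of '111': 4 classes (prefixes of length 0..3)
Minimal DFA: 4 states


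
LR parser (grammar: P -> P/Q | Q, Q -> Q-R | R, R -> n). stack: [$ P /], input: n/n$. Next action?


no handle ('P/' is not any RHS); shift 'n'
Action: shift


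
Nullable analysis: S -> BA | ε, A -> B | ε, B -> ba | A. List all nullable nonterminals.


A nonterminal is nullable iff some alternative derives ε (directly, or every symbol in it is nullable)
Nullable: {A, B, S}


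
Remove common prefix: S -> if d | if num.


Common prefix: 'if'
Factored: S -> if S', S' -> d | num


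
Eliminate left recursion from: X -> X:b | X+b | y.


Left-recursive alternatives: X:b, X+b; non-recursive: y
Introduce X': X -> yX', X' -> :bX' | +bX' | ε


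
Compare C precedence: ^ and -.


'-' is additive (level 9); '^' is bitwise XOR (level 4)
Higher level binds tighter
'-' has higher precedence than '^'


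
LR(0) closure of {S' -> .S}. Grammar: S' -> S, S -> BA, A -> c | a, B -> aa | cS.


Start: S' -> .S
For each item with dot before a nonterminal B, add B -> .γ for every B-production
Closure: [S' -> .S, S -> .BA, B -> .aa, B -> .cS]


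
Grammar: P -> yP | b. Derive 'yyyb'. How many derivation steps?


Derivation: P => yP => yyP => yyyP => yyyb
Steps: 4


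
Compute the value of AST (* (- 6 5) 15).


Evaluate inner: (- 6 5) = 1
Evaluate root: (* 1 15) = 15
Result: 15


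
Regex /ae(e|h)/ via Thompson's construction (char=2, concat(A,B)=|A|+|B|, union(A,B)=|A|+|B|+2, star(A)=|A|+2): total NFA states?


Syntax tree has 4 char leaf(s), 1 union(s), 0 star(s)
chars contribute 4×2 = 8; each union adds +2; each star adds +2
Total: 8 + 2 + 0 = 10 states


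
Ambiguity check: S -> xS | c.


right-linear, alternatives start with distinct terminals 'x' vs 'c': unique leftmost derivation
Unambiguous


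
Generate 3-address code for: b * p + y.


Break into single-operator statements:
t1 = b * p
t2 = t1 + y


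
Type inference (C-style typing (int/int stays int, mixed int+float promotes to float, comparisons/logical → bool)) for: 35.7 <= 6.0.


Operand types: float <= float
Rule: comparison yields bool
Result type: bool


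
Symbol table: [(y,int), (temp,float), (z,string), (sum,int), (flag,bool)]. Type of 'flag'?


Lookup 'flag' → type bool


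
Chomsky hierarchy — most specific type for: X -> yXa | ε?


Single nonterminal LHS, but y^n a^n is not regular
Classification: Type 2 (Context-Free)


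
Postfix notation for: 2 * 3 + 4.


Left to right (same or higher precedence on left)
Postfix: 2 3 * 4 +


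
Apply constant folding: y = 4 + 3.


4 + 3 = 7 at compile time
Optimized: y = 7


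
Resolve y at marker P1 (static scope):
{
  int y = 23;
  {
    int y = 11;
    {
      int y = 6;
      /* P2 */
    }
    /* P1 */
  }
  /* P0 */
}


y declared in the same block as P1
y = 11


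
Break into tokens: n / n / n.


Scan left to right, longest-match per lexeme
Tokens: ID(n), OP(/), ID(n), OP(/), ID(n)


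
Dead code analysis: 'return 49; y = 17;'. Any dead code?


statement follows a return and is unreachable
Dead: 'y = 17'


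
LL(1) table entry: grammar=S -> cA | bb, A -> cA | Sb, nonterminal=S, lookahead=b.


For [S, b]: 'b' ∈ FIRST(bb)
Entry: S -> bb


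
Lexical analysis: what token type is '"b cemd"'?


Pattern: double-quoted sequence
Type: STRING_LITERAL


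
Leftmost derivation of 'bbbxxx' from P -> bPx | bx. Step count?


Derivation: P => bPx => bbPxx => bbbxxx
Steps: 3


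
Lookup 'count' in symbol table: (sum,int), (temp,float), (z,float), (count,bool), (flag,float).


Lookup 'count' → type bool


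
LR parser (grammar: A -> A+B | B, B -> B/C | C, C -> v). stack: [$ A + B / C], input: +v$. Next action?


handle 'B/C' on top
Action: reduce (B -> B/C)


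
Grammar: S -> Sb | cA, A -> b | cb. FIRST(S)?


Per alternative of S: FIRST(Sb) = {c}; FIRST(cA) = {c}
FIRST(S) = {c}


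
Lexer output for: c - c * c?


Scan left to right, longest-match per lexeme
Tokens: ID(c), OP(-), ID(c), OP(*), ID(c)


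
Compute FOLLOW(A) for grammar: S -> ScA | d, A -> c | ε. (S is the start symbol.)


$ ∈ FOLLOW(S). For each A -> αBβ: add FIRST(β)\{ε} to FOLLOW(B); if β nullable, add FOLLOW(A).
FOLLOW(A) = {$, c}


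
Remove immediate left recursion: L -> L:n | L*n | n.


Left-recursive alternatives: L:n, L*n; non-recursive: n
Introduce L': L -> nL', L' -> :nL' | *nL' | ε


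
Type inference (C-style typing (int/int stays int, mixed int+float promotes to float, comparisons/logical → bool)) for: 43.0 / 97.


Operand types: float / int
Rule: mixed int/float promotes to float; int/int stays int
Result type: float


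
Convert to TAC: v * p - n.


Break into single-operator statements:
t1 = v * p
t2 = t1 - n


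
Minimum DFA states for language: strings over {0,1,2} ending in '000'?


Track the longest suffix of input matching a prefix of '000': 4 classes (prefixes of length 0..3)
Minimal DFA: 4 states


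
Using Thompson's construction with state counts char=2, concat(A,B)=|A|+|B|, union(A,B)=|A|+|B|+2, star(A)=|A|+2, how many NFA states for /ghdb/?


Syntax tree has 4 char leaf(s), 0 union(s), 0 star(s)
chars contribute 4×2 = 8; each union adds +2; each star adds +2
Total: 8 + 0 + 0 = 8 states


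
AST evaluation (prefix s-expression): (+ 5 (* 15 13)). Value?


Evaluate inner: (* 15 13) = 195
Evaluate root: (+ 5 195) = 200
Result: 200


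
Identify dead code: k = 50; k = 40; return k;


first assignment to k is overwritten before any read
Dead: 'k = 50'


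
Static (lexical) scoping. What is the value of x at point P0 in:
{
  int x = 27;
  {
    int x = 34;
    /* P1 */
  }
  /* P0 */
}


x declared in the same block as P0
x = 27


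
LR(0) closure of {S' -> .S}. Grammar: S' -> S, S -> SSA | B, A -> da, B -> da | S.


Start: S' -> .S
For each item with dot before a nonterminal B, add B -> .γ for every B-production
Closure: [S' -> .S, S -> .SSA, S -> .B, B -> .da, B -> .S]


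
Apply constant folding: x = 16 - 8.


16 - 8 = 8 at compile time
Optimized: x = 8


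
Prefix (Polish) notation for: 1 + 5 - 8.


left-to-right (same/higher precedence on left): tree is (- (+ 1 5) 8)
Prefix: - + 1 5 8


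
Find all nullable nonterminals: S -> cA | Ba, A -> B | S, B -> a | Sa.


A nonterminal is nullable iff some alternative derives ε (directly, or every symbol in it is nullable)
Nullable: {}


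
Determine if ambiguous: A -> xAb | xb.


balanced x^n…b^n: each string has a unique parse
Unambiguous


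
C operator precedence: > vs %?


'%' is multiplicative (level 10); '>' is relational (level 7)
Higher level binds tighter
'%' has higher precedence than '>'


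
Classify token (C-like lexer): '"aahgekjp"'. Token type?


Pattern: double-quoted sequence
Type: STRING_LITERAL


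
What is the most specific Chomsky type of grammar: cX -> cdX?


LHS has context (more than one symbol) and |LHS| ≤ |RHS|
Classification: Type 1 (Context-Sensitive)


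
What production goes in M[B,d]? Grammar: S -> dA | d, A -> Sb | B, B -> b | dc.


For [B, d]: 'd' ∈ FIRST(dc)
Entry: B -> dc


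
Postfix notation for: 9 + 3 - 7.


Left to right (same or higher precedence on left)
Postfix: 9 3 + 7 -


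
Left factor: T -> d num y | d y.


Common prefix: 'd'
Factored: T -> d T', T' -> num y | y


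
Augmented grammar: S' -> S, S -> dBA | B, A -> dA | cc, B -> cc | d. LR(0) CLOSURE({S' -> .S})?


Start: S' -> .S
For each item with dot before a nonterminal B, add B -> .γ for every B-production
Closure: [S' -> .S, S -> .dBA, S -> .B, B -> .cc, B -> .d]


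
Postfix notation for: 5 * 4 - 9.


Left to right (same or higher precedence on left)
Postfix: 5 4 * 9 -


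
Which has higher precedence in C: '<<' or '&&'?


'<<' is shift (level 8); '&&' is logical AND (level 2)
Higher level binds tighter
'<<' has higher precedence than '&&'


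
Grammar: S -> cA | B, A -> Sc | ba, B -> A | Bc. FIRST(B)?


Per alternative of B: FIRST(A) = {b, c}; FIRST(Bc) = {b, c}
FIRST(B) = {b, c}


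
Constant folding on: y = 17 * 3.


17 * 3 = 51 at compile time
Optimized: y = 51


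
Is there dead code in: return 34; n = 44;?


statement follows a return and is unreachable
Dead: 'n = 44'


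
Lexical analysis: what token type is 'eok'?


Pattern: letter/underscore followed by alphanumerics, not a keyword
Type: IDENTIFIER


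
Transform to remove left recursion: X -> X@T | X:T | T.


Left-recursive alternatives: X@T, X:T; non-recursive: T
Introduce X': X -> TX', X' -> @TX' | :TX' | ε


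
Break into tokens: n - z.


Scan left to right, longest-match per lexeme
Tokens: ID(n), OP(-), ID(z)


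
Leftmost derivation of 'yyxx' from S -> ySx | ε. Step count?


Derivation: S => ySx => yySxx => yyxx
Steps: 3


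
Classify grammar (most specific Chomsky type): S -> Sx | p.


Left-linear: every RHS is a terminal or one nonterminal followed by a terminal
Classification: Type 3 (Regular)


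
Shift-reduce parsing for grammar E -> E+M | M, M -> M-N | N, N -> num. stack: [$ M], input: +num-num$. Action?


lookahead ∉ {-} so M won't extend; reduce E -> M
Action: reduce (E -> M)


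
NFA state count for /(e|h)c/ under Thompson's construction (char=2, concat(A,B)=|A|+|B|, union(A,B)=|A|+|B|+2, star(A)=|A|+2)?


Syntax tree has 3 char leaf(s), 1 union(s), 0 star(s)
chars contribute 3×2 = 6; each union adds +2; each star adds +2
Total: 6 + 2 + 0 = 8 states


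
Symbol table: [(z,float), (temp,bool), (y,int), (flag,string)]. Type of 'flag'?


Lookup 'flag' → type string


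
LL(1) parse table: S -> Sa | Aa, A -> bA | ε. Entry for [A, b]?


For [A, b]: 'b' ∈ FIRST(bA)
Entry: A -> bA


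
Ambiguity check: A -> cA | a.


right-linear, alternatives start with distinct terminals 'c' vs 'a': unique leftmost derivation
Unambiguous


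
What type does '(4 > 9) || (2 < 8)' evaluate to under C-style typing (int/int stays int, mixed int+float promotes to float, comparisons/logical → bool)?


Operand types: bool || bool
Rule: logical operators take bool operands and yield bool
Result type: bool


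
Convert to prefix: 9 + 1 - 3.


left-to-right (same/higher precedence on left): tree is (- (+ 9 1) 3)
Prefix: - + 9 1 3


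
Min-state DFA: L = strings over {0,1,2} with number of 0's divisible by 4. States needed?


Track (count of 0) mod 4: states 0..3, accept at 0
Minimal DFA: 4 states


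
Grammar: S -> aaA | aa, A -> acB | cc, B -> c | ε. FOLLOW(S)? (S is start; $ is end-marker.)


$ ∈ FOLLOW(S). For each A -> αBβ: add FIRST(β)\{ε} to FOLLOW(B); if β nullable, add FOLLOW(A).
FOLLOW(S) = {$}


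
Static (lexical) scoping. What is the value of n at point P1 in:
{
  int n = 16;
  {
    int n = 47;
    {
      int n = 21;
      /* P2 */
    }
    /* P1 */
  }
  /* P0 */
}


n declared in the same block as P1
n = 47


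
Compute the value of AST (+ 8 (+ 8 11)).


Evaluate inner: (+ 8 11) = 19
Evaluate root: (+ 8 19) = 27
Result: 27


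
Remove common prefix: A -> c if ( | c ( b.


Common prefix: 'c'
Factored: A -> c A', A' -> if ( | ( b


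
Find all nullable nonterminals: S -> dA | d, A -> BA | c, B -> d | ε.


A nonterminal is nullable iff some alternative derives ε (directly, or every symbol in it is nullable)
Nullable: {B}


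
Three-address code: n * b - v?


Break into single-operator statements:
t1 = n * b
t2 = t1 - v


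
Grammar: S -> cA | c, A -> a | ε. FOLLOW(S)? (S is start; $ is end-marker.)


$ ∈ FOLLOW(S). For each A -> αBβ: add FIRST(β)\{ε} to FOLLOW(B); if β nullable, add FOLLOW(A).
FOLLOW(S) = {$}


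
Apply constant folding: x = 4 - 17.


4 - 17 = -13 at compile time
Optimized: x = -13


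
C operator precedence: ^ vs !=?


'!=' is equality (level 6); '^' is bitwise XOR (level 4)
Higher level binds tighter
'!=' has higher precedence than '^'


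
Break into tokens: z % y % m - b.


Scan left to right, longest-match per lexeme
Tokens: ID(z), OP(%), ID(y), OP(%), ID(m), OP(-), ID(b)


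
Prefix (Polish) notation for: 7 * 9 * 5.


left-to-right (same/higher precedence on left): tree is (* (* 7 9) 5)
Prefix: * * 7 9 5


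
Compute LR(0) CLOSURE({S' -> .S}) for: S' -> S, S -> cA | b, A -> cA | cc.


Start: S' -> .S
For each item with dot before a nonterminal B, add B -> .γ for every B-production
Closure: [S' -> .S, S -> .cA, S -> .b]


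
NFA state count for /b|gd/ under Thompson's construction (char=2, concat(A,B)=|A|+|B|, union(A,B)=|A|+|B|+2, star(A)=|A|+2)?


Syntax tree has 3 char leaf(s), 1 union(s), 0 star(s)
chars contribute 3×2 = 6; each union adds +2; each star adds +2
Total: 6 + 2 + 0 = 8 states


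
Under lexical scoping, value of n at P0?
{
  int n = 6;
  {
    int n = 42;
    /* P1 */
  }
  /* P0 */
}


n declared in the same block as P0
n = 6


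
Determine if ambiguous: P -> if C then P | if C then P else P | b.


dangling else: 'if C then if C then b else b' parses two ways
Ambiguous


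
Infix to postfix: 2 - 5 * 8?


* has higher precedence, evaluate 5*8 first
Postfix: 2 5 8 * -


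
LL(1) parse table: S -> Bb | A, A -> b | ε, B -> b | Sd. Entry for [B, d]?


For [B, d]: 'd' ∈ FIRST(Sd)
Entry: B -> Sd


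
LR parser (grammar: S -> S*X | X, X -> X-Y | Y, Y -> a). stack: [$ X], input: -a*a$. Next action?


shift '-' to continue X -> X-Y
Action: shift


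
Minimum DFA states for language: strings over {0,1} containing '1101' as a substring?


KMP-style automaton: 4 progress states + 1 absorbing accept = 5
Minimal DFA: 5 states


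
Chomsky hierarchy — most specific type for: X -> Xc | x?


Left-linear: every RHS is a terminal or one nonterminal followed by a terminal
Classification: Type 3 (Regular)


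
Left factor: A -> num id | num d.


Common prefix: 'num'
Factored: A -> num A', A' -> id | d


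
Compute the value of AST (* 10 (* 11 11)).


Evaluate inner: (* 11 11) = 121
Evaluate root: (* 10 121) = 1210
Result: 1210


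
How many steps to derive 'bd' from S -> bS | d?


Derivation: S => bS => bd
Steps: 2


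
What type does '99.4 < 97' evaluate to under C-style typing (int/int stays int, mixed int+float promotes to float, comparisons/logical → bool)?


Operand types: float < int
Rule: comparison yields bool
Result type: bool


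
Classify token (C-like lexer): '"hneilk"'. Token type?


Pattern: double-quoted sequence
Type: STRING_LITERAL


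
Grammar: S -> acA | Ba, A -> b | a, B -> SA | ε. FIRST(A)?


Per alternative of A: FIRST(b) = {b}; FIRST(a) = {a}
FIRST(A) = {a, b}


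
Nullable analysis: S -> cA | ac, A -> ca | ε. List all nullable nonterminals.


A nonterminal is nullable iff some alternative derives ε (directly, or every symbol in it is nullable)
Nullable: {A}


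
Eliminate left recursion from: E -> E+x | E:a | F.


Left-recursive alternatives: E+x, E:a; non-recursive: F
Introduce E': E -> FE', E' -> +xE' | :aE' | ε


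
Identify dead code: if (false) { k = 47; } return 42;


condition is constant false, so the whole block is unreachable
Dead: 'if (false) { k = 47; }'


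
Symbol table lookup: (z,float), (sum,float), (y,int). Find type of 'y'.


Lookup 'y' → type int


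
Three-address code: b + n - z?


Break into single-operator statements:
t1 = b + n
t2 = t1 - z


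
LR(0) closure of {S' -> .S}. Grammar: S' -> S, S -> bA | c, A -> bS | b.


Start: S' -> .S
For each item with dot before a nonterminal B, add B -> .γ for every B-production
Closure: [S' -> .S, S -> .bA, S -> .c]


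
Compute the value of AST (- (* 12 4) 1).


Evaluate inner: (* 12 4) = 48
Evaluate root: (- 48 1) = 47
Result: 47


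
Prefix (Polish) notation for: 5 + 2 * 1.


'*' binds tighter: tree is (+ 5 (* 2 1))
Prefix: + 5 * 2 1


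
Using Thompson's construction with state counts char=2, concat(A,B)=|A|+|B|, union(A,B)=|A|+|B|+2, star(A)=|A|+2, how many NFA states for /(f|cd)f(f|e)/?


Syntax tree has 6 char leaf(s), 2 union(s), 0 star(s)
chars contribute 6×2 = 12; each union adds +2; each star adds +2
Total: 12 + 4 + 0 = 16 states


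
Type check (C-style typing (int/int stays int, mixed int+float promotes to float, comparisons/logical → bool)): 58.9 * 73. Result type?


Operand types: float * int
Rule: mixed int/float promotes to float; int/int stays int
Result type: float


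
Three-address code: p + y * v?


Break into single-operator statements:
t1 = y * v
t2 = p + t1


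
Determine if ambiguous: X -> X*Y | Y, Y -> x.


precedence layered via separate nonterminal Y: deterministic
Unambiguous


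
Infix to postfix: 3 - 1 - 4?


Left to right (same or higher precedence on left)
Postfix: 3 1 - 4 -


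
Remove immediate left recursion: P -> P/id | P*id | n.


Left-recursive alternatives: P/id, P*id; non-recursive: n
Introduce P': P -> nP', P' -> /idP' | *idP' | ε


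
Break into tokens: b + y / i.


Scan left to right, longest-match per lexeme
Tokens: ID(b), OP(+), ID(y), OP(/), ID(i)


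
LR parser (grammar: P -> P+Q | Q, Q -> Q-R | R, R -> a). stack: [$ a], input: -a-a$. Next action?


'a' on top is the handle for R -> a
Action: reduce (R -> a)


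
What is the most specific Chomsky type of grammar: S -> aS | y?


Right-linear: every RHS is a terminal or a terminal followed by one nonterminal
Classification: Type 3 (Regular)


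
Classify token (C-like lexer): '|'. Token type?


Pattern: operator symbol
Type: OPERATOR


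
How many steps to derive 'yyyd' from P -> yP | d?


Derivation: P => yP => yyP => yyyP => yyyd
Steps: 4


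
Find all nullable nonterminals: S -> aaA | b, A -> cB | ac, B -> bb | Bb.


A nonterminal is nullable iff some alternative derives ε (directly, or every symbol in it is nullable)
Nullable: {}


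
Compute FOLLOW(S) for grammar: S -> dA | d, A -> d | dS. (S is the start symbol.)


$ ∈ FOLLOW(S). For each A -> αBβ: add FIRST(β)\{ε} to FOLLOW(B); if β nullable, add FOLLOW(A).
FOLLOW(S) = {$}


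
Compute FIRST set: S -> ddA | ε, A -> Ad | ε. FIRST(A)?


Per alternative of A: FIRST(Ad) = {d}; FIRST(ε) = {ε}
FIRST(A) = {d, ε}


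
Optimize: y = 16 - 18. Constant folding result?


16 - 18 = -2 at compile time
Optimized: y = -2


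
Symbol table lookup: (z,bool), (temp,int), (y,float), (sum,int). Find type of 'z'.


Lookup 'z' → type bool


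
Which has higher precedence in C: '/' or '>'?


'/' is multiplicative (level 10); '>' is relational (level 7)
Higher level binds tighter
'/' has higher precedence than '>'


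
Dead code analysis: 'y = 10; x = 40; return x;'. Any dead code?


y is assigned but never read
Dead: 'y = 10'


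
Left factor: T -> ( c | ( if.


Common prefix: '('
Factored: T -> ( T', T' -> c | if


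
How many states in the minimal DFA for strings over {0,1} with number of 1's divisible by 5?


Track (count of 1) mod 5: states 0..4, accept at 0
Minimal DFA: 5 states


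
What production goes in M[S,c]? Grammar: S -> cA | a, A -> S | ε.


For [S, c]: 'c' ∈ FIRST(cA)
Entry: S -> cA


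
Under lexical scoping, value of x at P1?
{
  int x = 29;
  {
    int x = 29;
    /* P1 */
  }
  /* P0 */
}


x declared in the same block as P1
x = 29


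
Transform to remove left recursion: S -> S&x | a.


Left-recursive alternatives: S&x; non-recursive: a
Introduce S': S -> aS', S' -> &xS' | ε


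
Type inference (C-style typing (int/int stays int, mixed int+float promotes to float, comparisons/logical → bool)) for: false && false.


Operand types: bool && bool
Rule: logical operators take bool operands and yield bool
Result type: bool


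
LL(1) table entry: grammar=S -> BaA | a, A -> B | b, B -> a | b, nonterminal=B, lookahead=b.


For [B, b]: 'b' ∈ FIRST(b)
Entry: B -> b


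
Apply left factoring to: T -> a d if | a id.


Common prefix: 'a'
Factored: T -> a T', T' -> d if | id


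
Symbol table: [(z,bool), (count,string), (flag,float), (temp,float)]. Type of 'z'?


Lookup 'z' → type bool


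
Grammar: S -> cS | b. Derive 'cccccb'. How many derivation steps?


Derivation: S => cS => ccS => cccS => ccccS => cccccS => cccccb
Steps: 6


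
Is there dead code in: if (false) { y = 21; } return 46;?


condition is constant false, so the whole block is unreachable
Dead: 'if (false) { y = 21; }'


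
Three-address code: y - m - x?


Break into single-operator statements:
t1 = y - m
t2 = t1 - x


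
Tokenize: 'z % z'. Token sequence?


Scan left to right, longest-match per lexeme
Tokens: ID(z), OP(%), ID(z)


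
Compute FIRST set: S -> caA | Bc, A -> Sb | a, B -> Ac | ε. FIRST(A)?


Per alternative of A: FIRST(Sb) = {a, c}; FIRST(a) = {a}
FIRST(A) = {a, c}


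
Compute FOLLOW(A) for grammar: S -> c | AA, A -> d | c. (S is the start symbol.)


$ ∈ FOLLOW(S). For each A -> αBβ: add FIRST(β)\{ε} to FOLLOW(B); if β nullable, add FOLLOW(A).
FOLLOW(A) = {$, c, d}


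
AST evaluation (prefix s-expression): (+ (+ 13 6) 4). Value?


Evaluate inner: (+ 13 6) = 19
Evaluate root: (+ 19 4) = 23
Result: 23


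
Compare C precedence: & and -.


'-' is additive (level 9); '&' is bitwise AND (level 5)
Higher level binds tighter
'-' has higher precedence than '&'


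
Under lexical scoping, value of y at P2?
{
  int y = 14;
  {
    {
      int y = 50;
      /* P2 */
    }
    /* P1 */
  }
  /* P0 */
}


y declared in the same block as P2
y = 50


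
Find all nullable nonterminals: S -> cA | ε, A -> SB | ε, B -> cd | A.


A nonterminal is nullable iff some alternative derives ε (directly, or every symbol in it is nullable)
Nullable: {A, B, S}


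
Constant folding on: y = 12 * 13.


12 * 13 = 156 at compile time
Optimized: y = 156


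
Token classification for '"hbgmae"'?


Pattern: double-quoted sequence
Type: STRING_LITERAL


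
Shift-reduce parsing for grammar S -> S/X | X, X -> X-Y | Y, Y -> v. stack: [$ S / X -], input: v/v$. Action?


no handle; shift 'v'
Action: shift


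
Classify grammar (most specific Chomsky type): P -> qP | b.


Right-linear: every RHS is a terminal or a terminal followed by one nonterminal
Classification: Type 3 (Regular)


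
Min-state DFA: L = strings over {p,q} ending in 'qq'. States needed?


Track the longest suffix of input matching a prefix of 'qq': 3 classes (prefixes of length 0..2)
Minimal DFA: 3 states


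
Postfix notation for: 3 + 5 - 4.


Left to right (same or higher precedence on left)
Postfix: 3 5 + 4 -


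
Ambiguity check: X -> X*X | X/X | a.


'a*a/a' has two parse trees (no precedence encoded between * and /)
Ambiguous


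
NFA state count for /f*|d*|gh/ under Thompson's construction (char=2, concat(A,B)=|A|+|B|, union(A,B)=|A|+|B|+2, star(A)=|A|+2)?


Syntax tree has 4 char leaf(s), 2 union(s), 2 star(s)
chars contribute 4×2 = 8; each union adds +2; each star adds +2
Total: 8 + 4 + 4 = 16 states


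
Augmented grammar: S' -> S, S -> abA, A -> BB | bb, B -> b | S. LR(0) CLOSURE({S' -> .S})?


Start: S' -> .S
For each item with dot before a nonterminal B, add B -> .γ for every B-production
Closure: [S' -> .S, S -> .abA]


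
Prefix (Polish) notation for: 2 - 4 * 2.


'*' binds tighter: tree is (- 2 (* 4 2))
Prefix: - 2 * 4 2


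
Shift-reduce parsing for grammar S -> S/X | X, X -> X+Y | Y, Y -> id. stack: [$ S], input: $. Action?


start symbol S on stack, input exhausted
Action: accept


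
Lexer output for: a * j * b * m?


Scan left to right, longest-match per lexeme
Tokens: ID(a), OP(*), ID(j), OP(*), ID(b), OP(*), ID(m)


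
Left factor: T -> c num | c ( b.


Common prefix: 'c'
Factored: T -> c T', T' -> num | ( b


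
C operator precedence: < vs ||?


'<' is relational (level 7); '||' is logical OR (level 1)
Higher level binds tighter
'<' has higher precedence than '||'


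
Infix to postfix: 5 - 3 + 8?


Left to right (same or higher precedence on left)
Postfix: 5 3 - 8 +


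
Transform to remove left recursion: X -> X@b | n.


Left-recursive alternatives: X@b; non-recursive: n
Introduce X': X -> nX', X' -> @bX' | ε


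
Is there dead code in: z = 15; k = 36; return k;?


z is assigned but never read
Dead: 'z = 15'


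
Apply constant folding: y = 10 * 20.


10 * 20 = 200 at compile time
Optimized: y = 200


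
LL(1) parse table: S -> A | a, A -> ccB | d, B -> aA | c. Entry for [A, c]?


For [A, c]: 'c' ∈ FIRST(ccB)
Entry: A -> ccB


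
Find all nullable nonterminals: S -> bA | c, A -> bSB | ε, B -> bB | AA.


A nonterminal is nullable iff some alternative derives ε (directly, or every symbol in it is nullable)
Nullable: {A, B}


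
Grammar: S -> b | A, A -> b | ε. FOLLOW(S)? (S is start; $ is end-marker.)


$ ∈ FOLLOW(S). For each A -> αBβ: add FIRST(β)\{ε} to FOLLOW(B); if β nullable, add FOLLOW(A).
FOLLOW(S) = {$}


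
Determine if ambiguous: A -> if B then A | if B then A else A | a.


dangling else: 'if B then if B then a else a' parses two ways
Ambiguous


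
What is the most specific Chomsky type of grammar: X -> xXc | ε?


Single nonterminal LHS, but x^n c^n is not regular
Classification: Type 2 (Context-Free)


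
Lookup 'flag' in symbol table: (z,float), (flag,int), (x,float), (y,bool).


Lookup 'flag' → type int


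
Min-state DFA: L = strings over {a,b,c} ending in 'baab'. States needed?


Track the longest suffix of input matching a prefix of 'baab': 5 classes (prefixes of length 0..4)
Minimal DFA: 5 states


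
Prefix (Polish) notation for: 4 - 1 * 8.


'*' binds tighter: tree is (- 4 (* 1 8))
Prefix: - 4 * 1 8


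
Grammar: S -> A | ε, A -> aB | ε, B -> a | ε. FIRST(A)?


Per alternative of A: FIRST(aB) = {a}; FIRST(ε) = {ε}
FIRST(A) = {a, ε}


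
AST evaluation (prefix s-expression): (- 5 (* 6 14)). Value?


Evaluate inner: (* 6 14) = 84
Evaluate root: (- 5 84) = -79
Result: -79


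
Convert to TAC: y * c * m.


Break into single-operator statements:
t1 = y * c
t2 = t1 * m


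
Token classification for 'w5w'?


Pattern: letter/underscore followed by alphanumerics, not a keyword
Type: IDENTIFIER


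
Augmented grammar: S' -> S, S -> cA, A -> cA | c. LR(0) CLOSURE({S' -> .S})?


Start: S' -> .S
For each item with dot before a nonterminal B, add B -> .γ for every B-production
Closure: [S' -> .S, S -> .cA]


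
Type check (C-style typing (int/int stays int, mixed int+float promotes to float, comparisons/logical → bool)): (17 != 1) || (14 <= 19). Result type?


Operand types: bool || bool
Rule: logical operators take bool operands and yield bool
Result type: bool


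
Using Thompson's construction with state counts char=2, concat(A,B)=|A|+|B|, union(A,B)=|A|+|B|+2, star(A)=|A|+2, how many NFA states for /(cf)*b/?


Syntax tree has 3 char leaf(s), 0 union(s), 1 star(s)
chars contribute 3×2 = 6; each union adds +2; each star adds +2
Total: 6 + 0 + 2 = 8 states


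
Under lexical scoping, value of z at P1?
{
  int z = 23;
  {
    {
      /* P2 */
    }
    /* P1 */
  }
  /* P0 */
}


P1's block does not declare z; resolves to the enclosing declaration at depth 0
z = 23


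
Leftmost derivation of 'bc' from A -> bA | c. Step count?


Derivation: A => bA => bc
Steps: 2


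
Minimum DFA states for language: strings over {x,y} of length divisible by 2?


Track length mod 2: states 0..1, accept at 0
Minimal DFA: 2 states


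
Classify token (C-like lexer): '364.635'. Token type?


Pattern: digits with a decimal point
Type: FLOAT_LITERAL


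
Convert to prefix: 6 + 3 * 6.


'*' binds tighter: tree is (+ 6 (* 3 6))
Prefix: + 6 * 3 6


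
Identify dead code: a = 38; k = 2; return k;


a is assigned but never read
Dead: 'a = 38'


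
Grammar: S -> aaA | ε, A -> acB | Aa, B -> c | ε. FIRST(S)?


Per alternative of S: FIRST(aaA) = {a}; FIRST(ε) = {ε}
FIRST(S) = {a, ε}


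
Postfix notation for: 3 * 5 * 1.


Left to right (same or higher precedence on left)
Postfix: 3 5 * 1 *


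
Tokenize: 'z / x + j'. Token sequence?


Scan left to right, longest-match per lexeme
Tokens: ID(z), OP(/), ID(x), OP(+), ID(j)


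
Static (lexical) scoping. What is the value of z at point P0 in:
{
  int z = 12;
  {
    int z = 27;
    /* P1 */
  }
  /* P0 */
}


z declared in the same block as P0
z = 12


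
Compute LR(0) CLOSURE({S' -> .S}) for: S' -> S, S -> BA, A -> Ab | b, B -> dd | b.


Start: S' -> .S
For each item with dot before a nonterminal B, add B -> .γ for every B-production
Closure: [S' -> .S, S -> .BA, B -> .dd, B -> .b]


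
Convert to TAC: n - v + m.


Break into single-operator statements:
t1 = n - v
t2 = t1 + m


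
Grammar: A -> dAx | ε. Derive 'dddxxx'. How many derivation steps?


Derivation: A => dAx => ddAxx => dddAxxx => dddxxx
Steps: 4


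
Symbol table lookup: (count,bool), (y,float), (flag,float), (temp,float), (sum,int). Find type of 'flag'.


Lookup 'flag' → type float


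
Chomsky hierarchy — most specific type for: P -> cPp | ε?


Single nonterminal LHS, but c^n p^n is not regular
Classification: Type 2 (Context-Free)


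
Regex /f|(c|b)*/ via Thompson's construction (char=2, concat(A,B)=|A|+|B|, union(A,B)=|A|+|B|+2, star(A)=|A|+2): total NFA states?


Syntax tree has 3 char leaf(s), 2 union(s), 1 star(s)
chars contribute 3×2 = 6; each union adds +2; each star adds +2
Total: 6 + 4 + 2 = 12 states


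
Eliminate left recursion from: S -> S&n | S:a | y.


Left-recursive alternatives: S&n, S:a; non-recursive: y
Introduce S': S -> yS', S' -> &nS' | :aS' | ε


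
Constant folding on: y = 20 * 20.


20 * 20 = 400 at compile time
Optimized: y = 400


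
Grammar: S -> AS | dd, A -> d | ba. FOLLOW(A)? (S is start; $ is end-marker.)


$ ∈ FOLLOW(S). For each A -> αBβ: add FIRST(β)\{ε} to FOLLOW(B); if β nullable, add FOLLOW(A).
FOLLOW(A) = {b, d}


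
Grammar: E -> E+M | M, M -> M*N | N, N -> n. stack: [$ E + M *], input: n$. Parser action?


no handle; shift 'n'
Action: shift


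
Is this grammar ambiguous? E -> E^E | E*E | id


'id^id*id' has two parse trees (no precedence encoded between ^ and *)
Ambiguous


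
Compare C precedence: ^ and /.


'/' is multiplicative (level 10); '^' is bitwise XOR (level 4)
Higher level binds tighter
'/' has higher precedence than '^'


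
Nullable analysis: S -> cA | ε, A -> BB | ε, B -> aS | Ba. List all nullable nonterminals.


A nonterminal is nullable iff some alternative derives ε (directly, or every symbol in it is nullable)
Nullable: {A, S}


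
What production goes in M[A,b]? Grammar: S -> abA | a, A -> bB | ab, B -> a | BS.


For [A, b]: 'b' ∈ FIRST(bB)
Entry: A -> bB


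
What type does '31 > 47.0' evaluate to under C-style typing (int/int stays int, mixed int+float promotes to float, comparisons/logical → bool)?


Operand types: int > float
Rule: comparison yields bool
Result type: bool


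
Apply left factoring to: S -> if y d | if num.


Common prefix: 'if'
Factored: S -> if S', S' -> y d | num


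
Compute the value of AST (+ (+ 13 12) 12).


Evaluate inner: (+ 13 12) = 25
Evaluate root: (+ 25 12) = 37
Result: 37


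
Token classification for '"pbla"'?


Pattern: double-quoted sequence
Type: STRING_LITERAL


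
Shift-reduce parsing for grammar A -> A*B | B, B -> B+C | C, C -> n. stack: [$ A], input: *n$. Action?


shift '*' to continue A -> A*B
Action: shift


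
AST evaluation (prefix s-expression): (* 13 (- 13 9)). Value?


Evaluate inner: (- 13 9) = 4
Evaluate root: (* 13 4) = 52
Result: 52


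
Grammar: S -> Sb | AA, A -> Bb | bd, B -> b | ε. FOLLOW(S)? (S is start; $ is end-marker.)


$ ∈ FOLLOW(S). For each A -> αBβ: add FIRST(β)\{ε} to FOLLOW(B); if β nullable, add FOLLOW(A).
FOLLOW(S) = {$, b}


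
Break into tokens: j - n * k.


Scan left to right, longest-match per lexeme
Tokens: ID(j), OP(-), ID(n), OP(*), ID(k)


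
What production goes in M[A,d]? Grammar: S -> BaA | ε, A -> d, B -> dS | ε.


For [A, d]: 'd' ∈ FIRST(d)
Entry: A -> d


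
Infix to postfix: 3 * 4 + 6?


Left to right (same or higher precedence on left)
Postfix: 3 4 * 6 +


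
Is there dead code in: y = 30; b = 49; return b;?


y is assigned but never read
Dead: 'y = 30'


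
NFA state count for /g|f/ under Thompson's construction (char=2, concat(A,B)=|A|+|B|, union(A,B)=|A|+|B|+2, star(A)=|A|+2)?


Syntax tree has 2 char leaf(s), 1 union(s), 0 star(s)
chars contribute 2×2 = 4; each union adds +2; each star adds +2
Total: 4 + 2 + 0 = 6 states


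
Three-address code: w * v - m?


Break into single-operator statements:
t1 = w * v
t2 = t1 - m


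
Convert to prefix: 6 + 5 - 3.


left-to-right (same/higher precedence on left): tree is (- (+ 6 5) 3)
Prefix: - + 6 5 3


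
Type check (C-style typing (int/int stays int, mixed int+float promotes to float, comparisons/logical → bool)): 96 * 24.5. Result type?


Operand types: int * float
Rule: mixed int/float promotes to float; int/int stays int
Result type: float


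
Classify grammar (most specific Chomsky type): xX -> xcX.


LHS has context (more than one symbol) and |LHS| ≤ |RHS|
Classification: Type 1 (Context-Sensitive)


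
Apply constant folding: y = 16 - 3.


16 - 3 = 13 at compile time
Optimized: y = 13


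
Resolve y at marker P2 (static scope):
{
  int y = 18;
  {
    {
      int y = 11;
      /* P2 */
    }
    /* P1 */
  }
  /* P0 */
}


y declared in the same block as P2
y = 11


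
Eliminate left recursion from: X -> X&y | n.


Left-recursive alternatives: X&y; non-recursive: n
Introduce X': X -> nX', X' -> &yX' | ε
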